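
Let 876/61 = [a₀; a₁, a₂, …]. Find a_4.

2

876 = 14·61 + 22   →  a_0 = 14
61 = 2·22 + 17   →  a_1 = 2
22 = 1·17 + 5   →  a_2 = 1
17 = 3·5 + 2   →  a_3 = 3
5 = 2·2 + 1   →  a_4 = 2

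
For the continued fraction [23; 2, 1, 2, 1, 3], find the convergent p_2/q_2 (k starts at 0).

Using pₖ = aₖpₖ₋₁ + pₖ₋₂, qₖ = aₖqₖ₋₁ + qₖ₋₂ (with p₋₁=1, p₋₂=0, q₋₁=0, q₋₂=1):
  k=0: a=23, p=23, q=1
  k=1: a=2, p=47, q=2
  k=2: a=1, p=70, q=3

70/3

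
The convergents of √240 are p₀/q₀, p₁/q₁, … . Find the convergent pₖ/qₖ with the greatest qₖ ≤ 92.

945/61

√240 = [15; 2, 30, …] (period length 2).
Convergents:
  p_0/q_0 = 15/1
  p_1/q_1 = 31/2
  p_2/q_2 = 945/61
  p_3/q_3 = 1921/124
q_2 = 61 ≤ 92 < 124 = q_3, so the answer is 945/61.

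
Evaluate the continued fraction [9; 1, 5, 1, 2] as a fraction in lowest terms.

Fold from the inside: start with 2/1.
  1 + 1/2 = 3/2
  5 + 2/3 = 17/3
  1 + 3/17 = 20/17
  9 + 17/20 = 197/20

197/20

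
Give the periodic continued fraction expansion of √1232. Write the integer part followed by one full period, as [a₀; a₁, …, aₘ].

a₀ = ⌊√1232⌋ = 35.
With m₀=0, d₀=1 and mₖ₊₁ = dₖaₖ − mₖ, dₖ₊₁ = (n − mₖ₊₁²)/dₖ, aₖ₊₁ = ⌊(a₀+mₖ₊₁)/dₖ₊₁⌋:
  k=1: m=35, d=7, a=10
  k=2: m=35, d=1, a=70
d=1 and a=2a₀=70 at k=2, so the next step gives (m, d) = (35, 7) again — its k=1 value — and the period has length 2.

[35; 10, 70]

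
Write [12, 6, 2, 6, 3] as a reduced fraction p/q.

Fold from the inside: start with 3/1.
  6 + 1/3 = 19/3
  2 + 3/19 = 41/19
  6 + 19/41 = 265/41
  12 + 41/265 = 3221/265

3221/265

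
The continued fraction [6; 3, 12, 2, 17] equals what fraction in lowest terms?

8513/1346

Using pₖ = aₖpₖ₋₁ + pₖ₋₂ and qₖ = aₖqₖ₋₁ + qₖ₋₂:
  k=0: a=6, p=6, q=1
  k=1: a=3, p=19, q=3
  k=2: a=12, p=234, q=37
  k=3: a=2, p=487, q=77
  k=4: a=17, p=8513, q=1346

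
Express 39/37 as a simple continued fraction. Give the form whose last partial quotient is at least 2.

[1; 18, 2]

39 = 1×37 + 2
37 = 18×2 + 1
2 = 2×1 + 0  (stop)
So 39/37 = [1; 18, 2].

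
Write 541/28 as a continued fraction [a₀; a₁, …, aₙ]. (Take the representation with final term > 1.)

[19; 3, 9]

541 = 19*28 + 9
28 = 3*9 + 1
9 = 9*1 + 0  (stop)
So 541/28 = [19; 3, 9].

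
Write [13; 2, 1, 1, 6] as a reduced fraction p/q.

Fold from the inside: start with 6/1.
  1 + 1/6 = 7/6
  1 + 6/7 = 13/7
  2 + 7/13 = 33/13
  13 + 13/33 = 442/33

442/33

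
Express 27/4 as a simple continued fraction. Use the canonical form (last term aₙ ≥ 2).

27 = 6*4 + 3
4 = 1*3 + 1
3 = 3*1 + 0  (stop)
So 27/4 = [6; 1, 3].

[6; 1, 3]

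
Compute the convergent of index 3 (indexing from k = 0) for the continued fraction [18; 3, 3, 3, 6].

604/33

Using pₖ = aₖpₖ₋₁ + pₖ₋₂, qₖ = aₖqₖ₋₁ + qₖ₋₂ (with p₋₁=1, p₋₂=0, q₋₁=0, q₋₂=1):
  k=0: a=18, p=18, q=1
  k=1: a=3, p=55, q=3
  k=2: a=3, p=183, q=10
  k=3: a=3, p=604, q=33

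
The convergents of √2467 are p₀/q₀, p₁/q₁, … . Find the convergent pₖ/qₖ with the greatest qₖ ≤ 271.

7351/148

√2467 = [49; 1, 2, 49, 2, 1, 98, …] (period length 6).
Convergents:
  p_0/q_0 = 49/1
  p_1/q_1 = 50/1
  p_2/q_2 = 149/3
  p_3/q_3 = 7351/148
  p_4/q_4 = 14851/299
q_3 = 148 ≤ 271 < 299 = q_4, so the answer is 7351/148.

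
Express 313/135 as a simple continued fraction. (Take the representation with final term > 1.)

[2; 3, 7, 6]

313 = 2×135 + 43
135 = 3×43 + 6
43 = 7×6 + 1
6 = 6×1 + 0  (stop)
So 313/135 = [2; 3, 7, 6].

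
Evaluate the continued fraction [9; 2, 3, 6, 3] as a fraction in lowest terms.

1311/139

Using pₖ = aₖpₖ₋₁ + pₖ₋₂ and qₖ = aₖqₖ₋₁ + qₖ₋₂:
  k=0: a=9, p=9, q=1
  k=1: a=2, p=19, q=2
  k=2: a=3, p=66, q=7
  k=3: a=6, p=415, q=44
  k=4: a=3, p=1311, q=139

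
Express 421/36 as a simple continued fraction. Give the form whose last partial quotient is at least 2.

[11; 1, 2, 3, 1, 2]

421 = 11*36 + 25
36 = 1*25 + 11
25 = 2*11 + 3
11 = 3*3 + 2
3 = 1*2 + 1
2 = 2*1 + 0  (stop)
So 421/36 = [11; 1, 2, 3, 1, 2].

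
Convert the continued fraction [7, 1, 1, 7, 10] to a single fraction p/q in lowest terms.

1145/152

Fold from the inside: start with 10/1.
  7 + 1/10 = 71/10
  1 + 10/71 = 81/71
  1 + 71/81 = 152/81
  7 + 81/152 = 1145/152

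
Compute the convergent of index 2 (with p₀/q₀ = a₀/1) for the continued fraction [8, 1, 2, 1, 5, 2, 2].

Using pₖ = aₖpₖ₋₁ + pₖ₋₂, qₖ = aₖqₖ₋₁ + qₖ₋₂ (with p₋₁=1, p₋₂=0, q₋₁=0, q₋₂=1):
  k=0: a=8, p=8, q=1
  k=1: a=1, p=9, q=1
  k=2: a=2, p=26, q=3

26/3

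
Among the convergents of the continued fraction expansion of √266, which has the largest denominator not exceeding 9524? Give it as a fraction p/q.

√266 = [16; 3, 4, 3, 32, …] (period length 4).
Convergents:
  p_0/q_0 = 16/1
  p_1/q_1 = 49/3
  p_2/q_2 = 212/13
  p_3/q_3 = 685/42
  p_4/q_4 = 22132/1357
  p_5/q_5 = 67081/4113
  p_6/q_6 = 290456/17809
q_5 = 4113 ≤ 9524 < 17809 = q_6, so the answer is 67081/4113.

67081/4113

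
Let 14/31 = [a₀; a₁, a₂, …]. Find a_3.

1

14 = 0·31 + 14   →  a_0 = 0
31 = 2·14 + 3   →  a_1 = 2
14 = 4·3 + 2   →  a_2 = 4
3 = 1·2 + 1   →  a_3 = 1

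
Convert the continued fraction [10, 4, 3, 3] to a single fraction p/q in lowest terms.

440/43

Fold from the inside: start with 3/1.
  3 + 1/3 = 10/3
  4 + 3/10 = 43/10
  10 + 10/43 = 440/43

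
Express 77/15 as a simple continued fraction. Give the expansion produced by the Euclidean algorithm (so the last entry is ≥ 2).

77 = 5×15 + 2
15 = 7×2 + 1
2 = 2×1 + 0  (stop)
So 77/15 = [5; 7, 2].

[5; 7, 2]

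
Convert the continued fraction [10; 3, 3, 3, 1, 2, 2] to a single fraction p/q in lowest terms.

Fold from the inside: start with 2/1.
  2 + 1/2 = 5/2
  1 + 2/5 = 7/5
  3 + 5/7 = 26/7
  3 + 7/26 = 85/26
  3 + 26/85 = 281/85
  10 + 85/281 = 2895/281

2895/281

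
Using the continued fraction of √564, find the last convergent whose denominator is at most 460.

√564 = [23; 1, 2, 1, 46, …] (period length 4).
Convergents:
  p_0/q_0 = 23/1
  p_1/q_1 = 24/1
  p_2/q_2 = 71/3
  p_3/q_3 = 95/4
  p_4/q_4 = 4441/187
  p_5/q_5 = 4536/191
  p_6/q_6 = 13513/569
q_5 = 191 ≤ 460 < 569 = q_6, so the answer is 4536/191.

4536/191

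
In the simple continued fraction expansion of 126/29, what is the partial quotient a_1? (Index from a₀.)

126 = 4·29 + 10   →  a_0 = 4
29 = 2·10 + 9   →  a_1 = 2

2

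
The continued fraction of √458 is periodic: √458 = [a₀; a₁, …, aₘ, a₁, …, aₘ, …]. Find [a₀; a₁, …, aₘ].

a₀ = ⌊√458⌋ = 21.
With m₀=0, d₀=1 and mₖ₊₁ = dₖaₖ − mₖ, dₖ₊₁ = (n − mₖ₊₁²)/dₖ, aₖ₊₁ = ⌊(a₀+mₖ₊₁)/dₖ₊₁⌋:
  k=1: m=21, d=17, a=2
  k=2: m=13, d=17, a=2
  k=3: m=21, d=1, a=42
d=1 and a=2a₀=42 at k=3, so the next step gives (m, d) = (21, 17) again — its k=1 value — and the period has length 3.

[21; 2, 2, 42]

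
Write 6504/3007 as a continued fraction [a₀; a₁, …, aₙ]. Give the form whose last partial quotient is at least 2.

6504 = 2×3007 + 490
3007 = 6×490 + 67
490 = 7×67 + 21
67 = 3×21 + 4
21 = 5×4 + 1
4 = 4×1 + 0  (stop)
So 6504/3007 = [2; 6, 7, 3, 5, 4].

[2; 6, 7, 3, 5, 4]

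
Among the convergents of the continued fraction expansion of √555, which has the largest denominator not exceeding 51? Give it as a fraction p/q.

√555 = [23; 1, 1, 3, 1, 3, 1, 1, 46, …] (period length 8).
Convergents:
  p_0/q_0 = 23/1
  p_1/q_1 = 24/1
  p_2/q_2 = 47/2
  p_3/q_3 = 165/7
  p_4/q_4 = 212/9
  p_5/q_5 = 801/34
  p_6/q_6 = 1013/43
  p_7/q_7 = 1814/77
q_6 = 43 ≤ 51 < 77 = q_7, so the answer is 1013/43.

1013/43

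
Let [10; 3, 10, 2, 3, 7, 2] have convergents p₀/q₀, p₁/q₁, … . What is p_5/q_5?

Using pₖ = aₖpₖ₋₁ + pₖ₋₂, qₖ = aₖqₖ₋₁ + qₖ₋₂ (with p₋₁=1, p₋₂=0, q₋₁=0, q₋₂=1):
  k=0: a=10, p=10, q=1
  k=1: a=3, p=31, q=3
  k=2: a=10, p=320, q=31
  k=3: a=2, p=671, q=65
  k=4: a=3, p=2333, q=226
  k=5: a=7, p=17002, q=1647

17002/1647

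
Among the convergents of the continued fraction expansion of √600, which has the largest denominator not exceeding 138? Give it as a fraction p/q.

2376/97

√600 = [24; 2, 48, …] (period length 2).
Convergents:
  p_0/q_0 = 24/1
  p_1/q_1 = 49/2
  p_2/q_2 = 2376/97
  p_3/q_3 = 4801/196
q_2 = 97 ≤ 138 < 196 = q_3, so the answer is 2376/97.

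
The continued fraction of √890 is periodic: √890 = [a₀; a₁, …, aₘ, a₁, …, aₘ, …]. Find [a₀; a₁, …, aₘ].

a₀ = ⌊√890⌋ = 29.
With m₀=0, d₀=1 and mₖ₊₁ = dₖaₖ − mₖ, dₖ₊₁ = (n − mₖ₊₁²)/dₖ, aₖ₊₁ = ⌊(a₀+mₖ₊₁)/dₖ₊₁⌋:
  k=1: m=29, d=49, a=1
  k=2: m=20, d=10, a=4
  k=3: m=20, d=49, a=1
  k=4: m=29, d=1, a=58
d=1 and a=2a₀=58 at k=4, so the next step gives (m, d) = (29, 49) again — its k=1 value — and the period has length 4.

[29; 1, 4, 1, 58]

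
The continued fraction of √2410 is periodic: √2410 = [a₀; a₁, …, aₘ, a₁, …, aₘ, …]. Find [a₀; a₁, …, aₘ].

[49; 10, 1, 8, 1, 10, 98]

a₀ = ⌊√2410⌋ = 49.
With m₀=0, d₀=1 and mₖ₊₁ = dₖaₖ − mₖ, dₖ₊₁ = (n − mₖ₊₁²)/dₖ, aₖ₊₁ = ⌊(a₀+mₖ₊₁)/dₖ₊₁⌋:
  k=1: m=49, d=9, a=10
  k=2: m=41, d=81, a=1
  k=3: m=40, d=10, a=8
  k=4: m=40, d=81, a=1
  k=5: m=41, d=9, a=10
  k=6: m=49, d=1, a=98
d=1 and a=2a₀=98 at k=6, so the next step gives (m, d) = (49, 9) again — its k=1 value — and the period has length 6.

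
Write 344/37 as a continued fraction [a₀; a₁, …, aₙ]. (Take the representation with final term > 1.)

[9; 3, 2, 1, 3]

344 = 9*37 + 11
37 = 3*11 + 4
11 = 2*4 + 3
4 = 1*3 + 1
3 = 3*1 + 0  (stop)
So 344/37 = [9; 3, 2, 1, 3].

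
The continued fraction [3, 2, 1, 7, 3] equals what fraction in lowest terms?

241/72

Fold from the inside: start with 3/1.
  7 + 1/3 = 22/3
  1 + 3/22 = 25/22
  2 + 22/25 = 72/25
  3 + 25/72 = 241/72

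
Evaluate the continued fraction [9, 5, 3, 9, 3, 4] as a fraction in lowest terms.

Fold from the inside: start with 4/1.
  3 + 1/4 = 13/4
  9 + 4/13 = 121/13
  3 + 13/121 = 376/121
  5 + 121/376 = 2001/376
  9 + 376/2001 = 18385/2001

18385/2001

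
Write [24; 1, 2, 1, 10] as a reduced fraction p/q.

Fold from the inside: start with 10/1.
  1 + 1/10 = 11/10
  2 + 10/11 = 32/11
  1 + 11/32 = 43/32
  24 + 32/43 = 1064/43

1064/43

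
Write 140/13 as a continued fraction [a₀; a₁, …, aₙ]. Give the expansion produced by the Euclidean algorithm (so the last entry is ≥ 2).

[10; 1, 3, 3]

140 = 10×13 + 10
13 = 1×10 + 3
10 = 3×3 + 1
3 = 3×1 + 0  (stop)
So 140/13 = [10; 1, 3, 3].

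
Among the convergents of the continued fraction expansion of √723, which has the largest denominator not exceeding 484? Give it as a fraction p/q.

√723 = [26; 1, 7, 1, 52, …] (period length 4).
Convergents:
  p_0/q_0 = 26/1
  p_1/q_1 = 27/1
  p_2/q_2 = 215/8
  p_3/q_3 = 242/9
  p_4/q_4 = 12799/476
  p_5/q_5 = 13041/485
q_4 = 476 ≤ 484 < 485 = q_5, so the answer is 12799/476.

12799/476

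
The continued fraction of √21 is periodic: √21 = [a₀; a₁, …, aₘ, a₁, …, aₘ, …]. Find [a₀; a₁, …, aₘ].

[4; 1, 1, 2, 1, 1, 8]

a₀ = ⌊√21⌋ = 4.
With m₀=0, d₀=1 and mₖ₊₁ = dₖaₖ − mₖ, dₖ₊₁ = (n − mₖ₊₁²)/dₖ, aₖ₊₁ = ⌊(a₀+mₖ₊₁)/dₖ₊₁⌋:
  k=1: m=4, d=5, a=1
  k=2: m=1, d=4, a=1
  k=3: m=3, d=3, a=2
  k=4: m=3, d=4, a=1
  k=5: m=1, d=5, a=1
  k=6: m=4, d=1, a=8
d=1 and a=2a₀=8 at k=6, so the next step gives (m, d) = (4, 5) again — its k=1 value — and the period has length 6.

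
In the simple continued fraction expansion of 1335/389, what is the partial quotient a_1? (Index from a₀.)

2

1335 = 3·389 + 168   →  a_0 = 3
389 = 2·168 + 53   →  a_1 = 2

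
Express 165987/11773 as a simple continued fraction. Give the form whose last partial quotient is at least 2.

165987 = 14×11773 + 1165
11773 = 10×1165 + 123
1165 = 9×123 + 58
123 = 2×58 + 7
58 = 8×7 + 2
7 = 3×2 + 1
2 = 2×1 + 0  (stop)
So 165987/11773 = [14; 10, 9, 2, 8, 3, 2].

[14; 10, 9, 2, 8, 3, 2]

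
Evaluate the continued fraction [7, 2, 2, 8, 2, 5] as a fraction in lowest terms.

3606/487

Fold from the inside: start with 5/1.
  2 + 1/5 = 11/5
  8 + 5/11 = 93/11
  2 + 11/93 = 197/93
  2 + 93/197 = 487/197
  7 + 197/487 = 3606/487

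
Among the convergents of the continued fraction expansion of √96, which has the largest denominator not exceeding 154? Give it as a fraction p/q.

970/99

√96 = [9; 1, 3, 1, 18, …] (period length 4).
Convergents:
  p_0/q_0 = 9/1
  p_1/q_1 = 10/1
  p_2/q_2 = 39/4
  p_3/q_3 = 49/5
  p_4/q_4 = 921/94
  p_5/q_5 = 970/99
  p_6/q_6 = 3831/391
q_5 = 99 ≤ 154 < 391 = q_6, so the answer is 970/99.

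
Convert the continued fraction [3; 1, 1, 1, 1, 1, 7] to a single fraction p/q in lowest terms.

221/61

Using pₖ = aₖpₖ₋₁ + pₖ₋₂ and qₖ = aₖqₖ₋₁ + qₖ₋₂:
  k=0: a=3, p=3, q=1
  k=1: a=1, p=4, q=1
  k=2: a=1, p=7, q=2
  k=3: a=1, p=11, q=3
  k=4: a=1, p=18, q=5
  k=5: a=1, p=29, q=8
  k=6: a=7, p=221, q=61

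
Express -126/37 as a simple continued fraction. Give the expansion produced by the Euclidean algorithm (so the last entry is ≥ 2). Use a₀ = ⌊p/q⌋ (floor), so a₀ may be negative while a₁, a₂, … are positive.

-126 = -4*37 + 22
37 = 1*22 + 15
22 = 1*15 + 7
15 = 2*7 + 1
7 = 7*1 + 0  (stop)
So -126/37 = [-4; 1, 1, 2, 7].

[-4; 1, 1, 2, 7]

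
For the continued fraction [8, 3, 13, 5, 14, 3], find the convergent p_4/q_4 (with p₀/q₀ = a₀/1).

Using pₖ = aₖpₖ₋₁ + pₖ₋₂, qₖ = aₖqₖ₋₁ + qₖ₋₂ (with p₋₁=1, p₋₂=0, q₋₁=0, q₋₂=1):
  k=0: a=8, p=8, q=1
  k=1: a=3, p=25, q=3
  k=2: a=13, p=333, q=40
  k=3: a=5, p=1690, q=203
  k=4: a=14, p=23993, q=2882

23993/2882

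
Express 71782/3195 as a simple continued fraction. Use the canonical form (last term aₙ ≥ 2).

[22; 2, 7, 14, 15]

71782 = 22*3195 + 1492
3195 = 2*1492 + 211
1492 = 7*211 + 15
211 = 14*15 + 1
15 = 15*1 + 0  (stop)
So 71782/3195 = [22; 2, 7, 14, 15].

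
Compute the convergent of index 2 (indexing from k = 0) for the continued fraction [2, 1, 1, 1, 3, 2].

5/2

Using pₖ = aₖpₖ₋₁ + pₖ₋₂, qₖ = aₖqₖ₋₁ + qₖ₋₂ (with p₋₁=1, p₋₂=0, q₋₁=0, q₋₂=1):
  k=0: a=2, p=2, q=1
  k=1: a=1, p=3, q=1
  k=2: a=1, p=5, q=2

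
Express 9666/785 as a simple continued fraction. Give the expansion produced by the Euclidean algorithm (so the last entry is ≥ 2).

[12; 3, 5, 4, 3, 1, 2]

9666 = 12*785 + 246
785 = 3*246 + 47
246 = 5*47 + 11
47 = 4*11 + 3
11 = 3*3 + 2
3 = 1*2 + 1
2 = 2*1 + 0  (stop)
So 9666/785 = [12; 3, 5, 4, 3, 1, 2].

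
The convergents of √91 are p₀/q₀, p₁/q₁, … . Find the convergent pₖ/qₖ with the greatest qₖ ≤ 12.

105/11

√91 = [9; 1, 1, 5, 1, 5, 1, 1, 18, …] (period length 8).
Convergents:
  p_0/q_0 = 9/1
  p_1/q_1 = 10/1
  p_2/q_2 = 19/2
  p_3/q_3 = 105/11
  p_4/q_4 = 124/13
q_3 = 11 ≤ 12 < 13 = q_4, so the answer is 105/11.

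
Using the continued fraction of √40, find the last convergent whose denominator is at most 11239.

√40 = [6; 3, 12, …] (period length 2).
Convergents:
  p_0/q_0 = 6/1
  p_1/q_1 = 19/3
  p_2/q_2 = 234/37
  p_3/q_3 = 721/114
  p_4/q_4 = 8886/1405
  p_5/q_5 = 27379/4329
  p_6/q_6 = 337434/53353
q_5 = 4329 ≤ 11239 < 53353 = q_6, so the answer is 27379/4329.

27379/4329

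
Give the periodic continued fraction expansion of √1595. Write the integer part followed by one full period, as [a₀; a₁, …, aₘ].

[39; 1, 14, 1, 78]

a₀ = ⌊√1595⌋ = 39.
With m₀=0, d₀=1 and mₖ₊₁ = dₖaₖ − mₖ, dₖ₊₁ = (n − mₖ₊₁²)/dₖ, aₖ₊₁ = ⌊(a₀+mₖ₊₁)/dₖ₊₁⌋:
  k=1: m=39, d=74, a=1
  k=2: m=35, d=5, a=14
  k=3: m=35, d=74, a=1
  k=4: m=39, d=1, a=78
d=1 and a=2a₀=78 at k=4, so the next step gives (m, d) = (39, 74) again — its k=1 value — and the period has length 4.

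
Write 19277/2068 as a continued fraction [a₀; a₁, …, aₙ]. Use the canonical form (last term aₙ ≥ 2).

[9; 3, 9, 9, 8]

19277 = 9·2068 + 665
2068 = 3·665 + 73
665 = 9·73 + 8
73 = 9·8 + 1
8 = 8·1 + 0  (stop)
So 19277/2068 = [9; 3, 9, 9, 8].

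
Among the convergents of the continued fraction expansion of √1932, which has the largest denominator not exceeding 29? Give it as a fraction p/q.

967/22

√1932 = [43; 1, 20, 1, 86, …] (period length 4).
Convergents:
  p_0/q_0 = 43/1
  p_1/q_1 = 44/1
  p_2/q_2 = 923/21
  p_3/q_3 = 967/22
  p_4/q_4 = 84085/1913
q_3 = 22 ≤ 29 < 1913 = q_4, so the answer is 967/22.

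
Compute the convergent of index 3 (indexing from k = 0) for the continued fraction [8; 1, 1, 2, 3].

43/5

Using pₖ = aₖpₖ₋₁ + pₖ₋₂, qₖ = aₖqₖ₋₁ + qₖ₋₂ (with p₋₁=1, p₋₂=0, q₋₁=0, q₋₂=1):
  k=0: a=8, p=8, q=1
  k=1: a=1, p=9, q=1
  k=2: a=1, p=17, q=2
  k=3: a=2, p=43, q=5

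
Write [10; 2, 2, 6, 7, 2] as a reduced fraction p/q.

5099/490

Using pₖ = aₖpₖ₋₁ + pₖ₋₂ and qₖ = aₖqₖ₋₁ + qₖ₋₂:
  k=0: a=10, p=10, q=1
  k=1: a=2, p=21, q=2
  k=2: a=2, p=52, q=5
  k=3: a=6, p=333, q=32
  k=4: a=7, p=2383, q=229
  k=5: a=2, p=5099, q=490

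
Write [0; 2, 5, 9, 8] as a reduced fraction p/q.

373/819

Fold from the inside: start with 8/1.
  9 + 1/8 = 73/8
  5 + 8/73 = 373/73
  2 + 73/373 = 819/373
  0 + 373/819 = 373/819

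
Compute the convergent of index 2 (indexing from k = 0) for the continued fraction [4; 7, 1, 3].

Using pₖ = aₖpₖ₋₁ + pₖ₋₂, qₖ = aₖqₖ₋₁ + qₖ₋₂ (with p₋₁=1, p₋₂=0, q₋₁=0, q₋₂=1):
  k=0: a=4, p=4, q=1
  k=1: a=7, p=29, q=7
  k=2: a=1, p=33, q=8

33/8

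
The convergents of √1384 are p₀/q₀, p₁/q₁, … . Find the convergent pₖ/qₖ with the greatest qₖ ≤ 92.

√1384 = [37; 4, 1, 17, 1, 4, 74, …] (period length 6).
Convergents:
  p_0/q_0 = 37/1
  p_1/q_1 = 149/4
  p_2/q_2 = 186/5
  p_3/q_3 = 3311/89
  p_4/q_4 = 3497/94
q_3 = 89 ≤ 92 < 94 = q_4, so the answer is 3311/89.

3311/89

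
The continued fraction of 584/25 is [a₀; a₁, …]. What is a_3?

3

584 = 23·25 + 9   →  a_0 = 23
25 = 2·9 + 7   →  a_1 = 2
9 = 1·7 + 2   →  a_2 = 1
7 = 3·2 + 1   →  a_3 = 3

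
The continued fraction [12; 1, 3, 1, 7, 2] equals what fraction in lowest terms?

1062/83

Fold from the inside: start with 2/1.
  7 + 1/2 = 15/2
  1 + 2/15 = 17/15
  3 + 15/17 = 66/17
  1 + 17/66 = 83/66
  12 + 66/83 = 1062/83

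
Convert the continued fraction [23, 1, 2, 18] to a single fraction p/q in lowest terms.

Using pₖ = aₖpₖ₋₁ + pₖ₋₂ and qₖ = aₖqₖ₋₁ + qₖ₋₂:
  k=0: a=23, p=23, q=1
  k=1: a=1, p=24, q=1
  k=2: a=2, p=71, q=3
  k=3: a=18, p=1302, q=55

1302/55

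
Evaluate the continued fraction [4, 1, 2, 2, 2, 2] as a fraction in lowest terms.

193/41

Using pₖ = aₖpₖ₋₁ + pₖ₋₂ and qₖ = aₖqₖ₋₁ + qₖ₋₂:
  k=0: a=4, p=4, q=1
  k=1: a=1, p=5, q=1
  k=2: a=2, p=14, q=3
  k=3: a=2, p=33, q=7
  k=4: a=2, p=80, q=17
  k=5: a=2, p=193, q=41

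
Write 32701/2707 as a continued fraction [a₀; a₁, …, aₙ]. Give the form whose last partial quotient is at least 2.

32701 = 12·2707 + 217
2707 = 12·217 + 103
217 = 2·103 + 11
103 = 9·11 + 4
11 = 2·4 + 3
4 = 1·3 + 1
3 = 3·1 + 0  (stop)
So 32701/2707 = [12; 12, 2, 9, 2, 1, 3].

[12; 12, 2, 9, 2, 1, 3]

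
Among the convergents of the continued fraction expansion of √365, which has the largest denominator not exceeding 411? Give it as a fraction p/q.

√365 = [19; 9, 1, 1, 9, 38, …] (period length 5).
Convergents:
  p_0/q_0 = 19/1
  p_1/q_1 = 172/9
  p_2/q_2 = 191/10
  p_3/q_3 = 363/19
  p_4/q_4 = 3458/181
  p_5/q_5 = 131767/6897
q_4 = 181 ≤ 411 < 6897 = q_5, so the answer is 3458/181.

3458/181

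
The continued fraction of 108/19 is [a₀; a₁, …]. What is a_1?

1

108 = 5·19 + 13   →  a_0 = 5
19 = 1·13 + 6   →  a_1 = 1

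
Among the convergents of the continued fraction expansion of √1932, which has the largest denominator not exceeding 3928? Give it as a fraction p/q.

√1932 = [43; 1, 20, 1, 86, …] (period length 4).
Convergents:
  p_0/q_0 = 43/1
  p_1/q_1 = 44/1
  p_2/q_2 = 923/21
  p_3/q_3 = 967/22
  p_4/q_4 = 84085/1913
  p_5/q_5 = 85052/1935
  p_6/q_6 = 1785125/40613
q_5 = 1935 ≤ 3928 < 40613 = q_6, so the answer is 85052/1935.

85052/1935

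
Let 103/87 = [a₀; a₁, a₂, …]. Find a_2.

2

103 = 1·87 + 16   →  a_0 = 1
87 = 5·16 + 7   →  a_1 = 5
16 = 2·7 + 2   →  a_2 = 2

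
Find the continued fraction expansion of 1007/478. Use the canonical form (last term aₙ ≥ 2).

1007 = 2·478 + 51
478 = 9·51 + 19
51 = 2·19 + 13
19 = 1·13 + 6
13 = 2·6 + 1
6 = 6·1 + 0  (stop)
So 1007/478 = [2; 9, 2, 1, 2, 6].

[2; 9, 2, 1, 2, 6]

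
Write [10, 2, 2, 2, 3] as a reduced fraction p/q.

427/41

Fold from the inside: start with 3/1.
  2 + 1/3 = 7/3
  2 + 3/7 = 17/7
  2 + 7/17 = 41/17
  10 + 17/41 = 427/41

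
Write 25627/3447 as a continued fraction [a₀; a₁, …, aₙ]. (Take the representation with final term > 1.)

[7; 2, 3, 3, 9, 16]

25627 = 7*3447 + 1498
3447 = 2*1498 + 451
1498 = 3*451 + 145
451 = 3*145 + 16
145 = 9*16 + 1
16 = 16*1 + 0  (stop)
So 25627/3447 = [7; 2, 3, 3, 9, 16].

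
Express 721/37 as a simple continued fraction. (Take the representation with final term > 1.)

721 = 19·37 + 18
37 = 2·18 + 1
18 = 18·1 + 0  (stop)
So 721/37 = [19; 2, 18].

[19; 2, 18]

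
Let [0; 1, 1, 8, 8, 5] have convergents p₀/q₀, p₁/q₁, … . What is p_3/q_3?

Using pₖ = aₖpₖ₋₁ + pₖ₋₂, qₖ = aₖqₖ₋₁ + qₖ₋₂ (with p₋₁=1, p₋₂=0, q₋₁=0, q₋₂=1):
  k=0: a=0, p=0, q=1
  k=1: a=1, p=1, q=1
  k=2: a=1, p=1, q=2
  k=3: a=8, p=9, q=17

9/17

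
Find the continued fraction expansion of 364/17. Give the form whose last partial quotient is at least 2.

364 = 21*17 + 7
17 = 2*7 + 3
7 = 2*3 + 1
3 = 3*1 + 0  (stop)
So 364/17 = [21; 2, 2, 3].

[21; 2, 2, 3]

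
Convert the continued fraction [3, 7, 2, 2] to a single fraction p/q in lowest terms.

116/37

Fold from the inside: start with 2/1.
  2 + 1/2 = 5/2
  7 + 2/5 = 37/5
  3 + 5/37 = 116/37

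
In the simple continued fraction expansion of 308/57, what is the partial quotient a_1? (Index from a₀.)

2

308 = 5·57 + 23   →  a_0 = 5
57 = 2·23 + 11   →  a_1 = 2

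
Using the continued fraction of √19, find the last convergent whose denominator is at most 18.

√19 = [4; 2, 1, 3, 1, 2, 8, …] (period length 6).
Convergents:
  p_0/q_0 = 4/1
  p_1/q_1 = 9/2
  p_2/q_2 = 13/3
  p_3/q_3 = 48/11
  p_4/q_4 = 61/14
  p_5/q_5 = 170/39
q_4 = 14 ≤ 18 < 39 = q_5, so the answer is 61/14.

61/14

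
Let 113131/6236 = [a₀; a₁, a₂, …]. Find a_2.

16

113131 = 18·6236 + 883   →  a_0 = 18
6236 = 7·883 + 55   →  a_1 = 7
883 = 16·55 + 3   →  a_2 = 16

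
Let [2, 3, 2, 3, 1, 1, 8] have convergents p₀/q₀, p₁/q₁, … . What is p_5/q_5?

126/55

Using pₖ = aₖpₖ₋₁ + pₖ₋₂, qₖ = aₖqₖ₋₁ + qₖ₋₂ (with p₋₁=1, p₋₂=0, q₋₁=0, q₋₂=1):
  k=0: a=2, p=2, q=1
  k=1: a=3, p=7, q=3
  k=2: a=2, p=16, q=7
  k=3: a=3, p=55, q=24
  k=4: a=1, p=71, q=31
  k=5: a=1, p=126, q=55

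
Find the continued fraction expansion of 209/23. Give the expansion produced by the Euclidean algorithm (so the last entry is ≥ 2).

[9; 11, 2]

209 = 9·23 + 2
23 = 11·2 + 1
2 = 2·1 + 0  (stop)
So 209/23 = [9; 11, 2].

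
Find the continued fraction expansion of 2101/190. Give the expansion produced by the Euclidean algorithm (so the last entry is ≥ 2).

2101 = 11×190 + 11
190 = 17×11 + 3
11 = 3×3 + 2
3 = 1×2 + 1
2 = 2×1 + 0  (stop)
So 2101/190 = [11; 17, 3, 1, 2].

[11; 17, 3, 1, 2]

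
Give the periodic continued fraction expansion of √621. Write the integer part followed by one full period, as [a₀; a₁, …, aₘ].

a₀ = ⌊√621⌋ = 24.
With m₀=0, d₀=1 and mₖ₊₁ = dₖaₖ − mₖ, dₖ₊₁ = (n − mₖ₊₁²)/dₖ, aₖ₊₁ = ⌊(a₀+mₖ₊₁)/dₖ₊₁⌋:
  k=1: m=24, d=45, a=1
  k=2: m=21, d=4, a=11
  k=3: m=23, d=23, a=2
  k=4: m=23, d=4, a=11
  k=5: m=21, d=45, a=1
  k=6: m=24, d=1, a=48
d=1 and a=2a₀=48 at k=6, so the next step gives (m, d) = (24, 45) again — its k=1 value — and the period has length 6.

[24; 1, 11, 2, 11, 1, 48]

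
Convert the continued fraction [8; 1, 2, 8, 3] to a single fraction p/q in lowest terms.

677/78

Using pₖ = aₖpₖ₋₁ + pₖ₋₂ and qₖ = aₖqₖ₋₁ + qₖ₋₂:
  k=0: a=8, p=8, q=1
  k=1: a=1, p=9, q=1
  k=2: a=2, p=26, q=3
  k=3: a=8, p=217, q=25
  k=4: a=3, p=677, q=78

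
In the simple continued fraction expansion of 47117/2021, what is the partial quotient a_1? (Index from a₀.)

3

47117 = 23·2021 + 634   →  a_0 = 23
2021 = 3·634 + 119   →  a_1 = 3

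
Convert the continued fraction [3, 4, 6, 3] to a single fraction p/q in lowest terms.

Fold from the inside: start with 3/1.
  6 + 1/3 = 19/3
  4 + 3/19 = 79/19
  3 + 19/79 = 256/79

256/79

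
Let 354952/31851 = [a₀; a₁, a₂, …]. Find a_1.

354952 = 11·31851 + 4591   →  a_0 = 11
31851 = 6·4591 + 4305   →  a_1 = 6

6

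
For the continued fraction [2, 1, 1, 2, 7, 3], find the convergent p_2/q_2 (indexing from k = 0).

5/2

Using pₖ = aₖpₖ₋₁ + pₖ₋₂, qₖ = aₖqₖ₋₁ + qₖ₋₂ (with p₋₁=1, p₋₂=0, q₋₁=0, q₋₂=1):
  k=0: a=2, p=2, q=1
  k=1: a=1, p=3, q=1
  k=2: a=1, p=5, q=2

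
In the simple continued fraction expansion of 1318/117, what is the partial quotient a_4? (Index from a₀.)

1318 = 11·117 + 31   →  a_0 = 11
117 = 3·31 + 24   →  a_1 = 3
31 = 1·24 + 7   →  a_2 = 1
24 = 3·7 + 3   →  a_3 = 3
7 = 2·3 + 1   →  a_4 = 2

2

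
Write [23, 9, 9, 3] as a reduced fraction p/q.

5893/255

Fold from the inside: start with 3/1.
  9 + 1/3 = 28/3
  9 + 3/28 = 255/28
  23 + 28/255 = 5893/255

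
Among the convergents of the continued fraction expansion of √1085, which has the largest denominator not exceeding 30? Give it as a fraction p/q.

527/16

√1085 = [32; 1, 15, 2, 15, 1, 64, …] (period length 6).
Convergents:
  p_0/q_0 = 32/1
  p_1/q_1 = 33/1
  p_2/q_2 = 527/16
  p_3/q_3 = 1087/33
q_2 = 16 ≤ 30 < 33 = q_3, so the answer is 527/16.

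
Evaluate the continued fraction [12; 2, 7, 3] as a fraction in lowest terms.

Fold from the inside: start with 3/1.
  7 + 1/3 = 22/3
  2 + 3/22 = 47/22
  12 + 22/47 = 586/47

586/47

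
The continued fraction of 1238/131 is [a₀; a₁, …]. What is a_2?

4

1238 = 9·131 + 59   →  a_0 = 9
131 = 2·59 + 13   →  a_1 = 2
59 = 4·13 + 7   →  a_2 = 4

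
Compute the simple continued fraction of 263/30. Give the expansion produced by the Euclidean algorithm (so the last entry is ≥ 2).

[8; 1, 3, 3, 2]

263 = 8*30 + 23
30 = 1*23 + 7
23 = 3*7 + 2
7 = 3*2 + 1
2 = 2*1 + 0  (stop)
So 263/30 = [8; 1, 3, 3, 2].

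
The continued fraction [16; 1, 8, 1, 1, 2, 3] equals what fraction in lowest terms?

Fold from the inside: start with 3/1.
  2 + 1/3 = 7/3
  1 + 3/7 = 10/7
  1 + 7/10 = 17/10
  8 + 10/17 = 146/17
  1 + 17/146 = 163/146
  16 + 146/163 = 2754/163

2754/163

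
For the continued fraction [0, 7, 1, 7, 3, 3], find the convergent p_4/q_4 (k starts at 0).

Using pₖ = aₖpₖ₋₁ + pₖ₋₂, qₖ = aₖqₖ₋₁ + qₖ₋₂ (with p₋₁=1, p₋₂=0, q₋₁=0, q₋₂=1):
  k=0: a=0, p=0, q=1
  k=1: a=7, p=1, q=7
  k=2: a=1, p=1, q=8
  k=3: a=7, p=8, q=63
  k=4: a=3, p=25, q=197

25/197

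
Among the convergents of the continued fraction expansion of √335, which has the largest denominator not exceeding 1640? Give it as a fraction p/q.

√335 = [18; 3, 3, 3, 36, …] (period length 4).
Convergents:
  p_0/q_0 = 18/1
  p_1/q_1 = 55/3
  p_2/q_2 = 183/10
  p_3/q_3 = 604/33
  p_4/q_4 = 21927/1198
  p_5/q_5 = 66385/3627
q_4 = 1198 ≤ 1640 < 3627 = q_5, so the answer is 21927/1198.

21927/1198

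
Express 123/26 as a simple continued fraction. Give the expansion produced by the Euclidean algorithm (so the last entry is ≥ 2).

[4; 1, 2, 1, 2, 2]

123 = 4*26 + 19
26 = 1*19 + 7
19 = 2*7 + 5
7 = 1*5 + 2
5 = 2*2 + 1
2 = 2*1 + 0  (stop)
So 123/26 = [4; 1, 2, 1, 2, 2].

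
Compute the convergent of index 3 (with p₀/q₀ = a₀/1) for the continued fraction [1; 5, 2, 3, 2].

45/38

Using pₖ = aₖpₖ₋₁ + pₖ₋₂, qₖ = aₖqₖ₋₁ + qₖ₋₂ (with p₋₁=1, p₋₂=0, q₋₁=0, q₋₂=1):
  k=0: a=1, p=1, q=1
  k=1: a=5, p=6, q=5
  k=2: a=2, p=13, q=11
  k=3: a=3, p=45, q=38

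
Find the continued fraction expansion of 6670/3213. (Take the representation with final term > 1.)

6670 = 2·3213 + 244
3213 = 13·244 + 41
244 = 5·41 + 39
41 = 1·39 + 2
39 = 19·2 + 1
2 = 2·1 + 0  (stop)
So 6670/3213 = [2; 13, 5, 1, 19, 2].

[2; 13, 5, 1, 19, 2]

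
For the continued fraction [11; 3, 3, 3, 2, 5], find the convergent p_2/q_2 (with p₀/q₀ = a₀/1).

113/10

Using pₖ = aₖpₖ₋₁ + pₖ₋₂, qₖ = aₖqₖ₋₁ + qₖ₋₂ (with p₋₁=1, p₋₂=0, q₋₁=0, q₋₂=1):
  k=0: a=11, p=11, q=1
  k=1: a=3, p=34, q=3
  k=2: a=3, p=113, q=10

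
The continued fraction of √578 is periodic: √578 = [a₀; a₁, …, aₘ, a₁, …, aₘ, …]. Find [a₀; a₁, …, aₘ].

a₀ = ⌊√578⌋ = 24.
With m₀=0, d₀=1 and mₖ₊₁ = dₖaₖ − mₖ, dₖ₊₁ = (n − mₖ₊₁²)/dₖ, aₖ₊₁ = ⌊(a₀+mₖ₊₁)/dₖ₊₁⌋:
  k=1: m=24, d=2, a=24
  k=2: m=24, d=1, a=48
d=1 and a=2a₀=48 at k=2, so the next step gives (m, d) = (24, 2) again — its k=1 value — and the period has length 2.

[24; 24, 48]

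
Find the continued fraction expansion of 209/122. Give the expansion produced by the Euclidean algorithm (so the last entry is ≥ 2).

[1; 1, 2, 2, 17]

209 = 1×122 + 87
122 = 1×87 + 35
87 = 2×35 + 17
35 = 2×17 + 1
17 = 17×1 + 0  (stop)
So 209/122 = [1; 1, 2, 2, 17].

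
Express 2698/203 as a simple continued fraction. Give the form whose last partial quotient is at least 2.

[13; 3, 2, 3, 1, 2, 2]

2698 = 13·203 + 59
203 = 3·59 + 26
59 = 2·26 + 7
26 = 3·7 + 5
7 = 1·5 + 2
5 = 2·2 + 1
2 = 2·1 + 0  (stop)
So 2698/203 = [13; 3, 2, 3, 1, 2, 2].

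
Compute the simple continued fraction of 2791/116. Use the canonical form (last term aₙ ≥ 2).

2791 = 24·116 + 7
116 = 16·7 + 4
7 = 1·4 + 3
4 = 1·3 + 1
3 = 3·1 + 0  (stop)
So 2791/116 = [24; 16, 1, 1, 3].

[24; 16, 1, 1, 3]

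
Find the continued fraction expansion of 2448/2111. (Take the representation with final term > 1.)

2448 = 1·2111 + 337
2111 = 6·337 + 89
337 = 3·89 + 70
89 = 1·70 + 19
70 = 3·19 + 13
19 = 1·13 + 6
13 = 2·6 + 1
6 = 6·1 + 0  (stop)
So 2448/2111 = [1; 6, 3, 1, 3, 1, 2, 6].

[1; 6, 3, 1, 3, 1, 2, 6]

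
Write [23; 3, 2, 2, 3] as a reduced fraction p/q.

Using pₖ = aₖpₖ₋₁ + pₖ₋₂ and qₖ = aₖqₖ₋₁ + qₖ₋₂:
  k=0: a=23, p=23, q=1
  k=1: a=3, p=70, q=3
  k=2: a=2, p=163, q=7
  k=3: a=2, p=396, q=17
  k=4: a=3, p=1351, q=58

1351/58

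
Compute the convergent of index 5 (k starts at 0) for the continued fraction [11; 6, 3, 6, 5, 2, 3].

15153/1358

Using pₖ = aₖpₖ₋₁ + pₖ₋₂, qₖ = aₖqₖ₋₁ + qₖ₋₂ (with p₋₁=1, p₋₂=0, q₋₁=0, q₋₂=1):
  k=0: a=11, p=11, q=1
  k=1: a=6, p=67, q=6
  k=2: a=3, p=212, q=19
  k=3: a=6, p=1339, q=120
  k=4: a=5, p=6907, q=619
  k=5: a=2, p=15153, q=1358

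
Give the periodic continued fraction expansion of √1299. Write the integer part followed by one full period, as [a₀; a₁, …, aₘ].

a₀ = ⌊√1299⌋ = 36.
With m₀=0, d₀=1 and mₖ₊₁ = dₖaₖ − mₖ, dₖ₊₁ = (n − mₖ₊₁²)/dₖ, aₖ₊₁ = ⌊(a₀+mₖ₊₁)/dₖ₊₁⌋:
  k=1: m=36, d=3, a=24
  k=2: m=36, d=1, a=72
d=1 and a=2a₀=72 at k=2, so the next step gives (m, d) = (36, 3) again — its k=1 value — and the period has length 2.

[36; 24, 72]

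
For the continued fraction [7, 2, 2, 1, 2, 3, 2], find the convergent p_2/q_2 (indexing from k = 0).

37/5

Using pₖ = aₖpₖ₋₁ + pₖ₋₂, qₖ = aₖqₖ₋₁ + qₖ₋₂ (with p₋₁=1, p₋₂=0, q₋₁=0, q₋₂=1):
  k=0: a=7, p=7, q=1
  k=1: a=2, p=15, q=2
  k=2: a=2, p=37, q=5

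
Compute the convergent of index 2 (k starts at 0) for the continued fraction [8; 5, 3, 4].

131/16

Using pₖ = aₖpₖ₋₁ + pₖ₋₂, qₖ = aₖqₖ₋₁ + qₖ₋₂ (with p₋₁=1, p₋₂=0, q₋₁=0, q₋₂=1):
  k=0: a=8, p=8, q=1
  k=1: a=5, p=41, q=5
  k=2: a=3, p=131, q=16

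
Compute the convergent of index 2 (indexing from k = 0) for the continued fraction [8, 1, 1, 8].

Using pₖ = aₖpₖ₋₁ + pₖ₋₂, qₖ = aₖqₖ₋₁ + qₖ₋₂ (with p₋₁=1, p₋₂=0, q₋₁=0, q₋₂=1):
  k=0: a=8, p=8, q=1
  k=1: a=1, p=9, q=1
  k=2: a=1, p=17, q=2

17/2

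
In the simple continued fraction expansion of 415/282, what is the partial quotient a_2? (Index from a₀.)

8

415 = 1·282 + 133   →  a_0 = 1
282 = 2·133 + 16   →  a_1 = 2
133 = 8·16 + 5   →  a_2 = 8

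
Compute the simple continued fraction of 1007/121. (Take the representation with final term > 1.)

[8; 3, 9, 1, 3]

1007 = 8*121 + 39
121 = 3*39 + 4
39 = 9*4 + 3
4 = 1*3 + 1
3 = 3*1 + 0  (stop)
So 1007/121 = [8; 3, 9, 1, 3].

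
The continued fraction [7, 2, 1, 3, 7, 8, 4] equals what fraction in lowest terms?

19761/2684

Fold from the inside: start with 4/1.
  8 + 1/4 = 33/4
  7 + 4/33 = 235/33
  3 + 33/235 = 738/235
  1 + 235/738 = 973/738
  2 + 738/973 = 2684/973
  7 + 973/2684 = 19761/2684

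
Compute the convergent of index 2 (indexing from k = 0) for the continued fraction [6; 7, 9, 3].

393/64

Using pₖ = aₖpₖ₋₁ + pₖ₋₂, qₖ = aₖqₖ₋₁ + qₖ₋₂ (with p₋₁=1, p₋₂=0, q₋₁=0, q₋₂=1):
  k=0: a=6, p=6, q=1
  k=1: a=7, p=43, q=7
  k=2: a=9, p=393, q=64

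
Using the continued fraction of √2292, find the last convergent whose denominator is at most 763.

√2292 = [47; 1, 6, 1, 94, …] (period length 4).
Convergents:
  p_0/q_0 = 47/1
  p_1/q_1 = 48/1
  p_2/q_2 = 335/7
  p_3/q_3 = 383/8
  p_4/q_4 = 36337/759
  p_5/q_5 = 36720/767
q_4 = 759 ≤ 763 < 767 = q_5, so the answer is 36337/759.

36337/759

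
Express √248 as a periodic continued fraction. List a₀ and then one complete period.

a₀ = ⌊√248⌋ = 15.
With m₀=0, d₀=1 and mₖ₊₁ = dₖaₖ − mₖ, dₖ₊₁ = (n − mₖ₊₁²)/dₖ, aₖ₊₁ = ⌊(a₀+mₖ₊₁)/dₖ₊₁⌋:
  k=1: m=15, d=23, a=1
  k=2: m=8, d=8, a=2
  k=3: m=8, d=23, a=1
  k=4: m=15, d=1, a=30
d=1 and a=2a₀=30 at k=4, so the next step gives (m, d) = (15, 23) again — its k=1 value — and the period has length 4.

[15; 1, 2, 1, 30]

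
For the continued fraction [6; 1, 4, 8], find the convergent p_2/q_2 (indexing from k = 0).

Using pₖ = aₖpₖ₋₁ + pₖ₋₂, qₖ = aₖqₖ₋₁ + qₖ₋₂ (with p₋₁=1, p₋₂=0, q₋₁=0, q₋₂=1):
  k=0: a=6, p=6, q=1
  k=1: a=1, p=7, q=1
  k=2: a=4, p=34, q=5

34/5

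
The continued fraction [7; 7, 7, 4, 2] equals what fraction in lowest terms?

Fold from the inside: start with 2/1.
  4 + 1/2 = 9/2
  7 + 2/9 = 65/9
  7 + 9/65 = 464/65
  7 + 65/464 = 3313/464

3313/464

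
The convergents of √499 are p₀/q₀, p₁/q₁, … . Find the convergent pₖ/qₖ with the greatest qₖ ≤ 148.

1519/68

√499 = [22; 2, 1, 21, 1, 2, 44, …] (period length 6).
Convergents:
  p_0/q_0 = 22/1
  p_1/q_1 = 45/2
  p_2/q_2 = 67/3
  p_3/q_3 = 1452/65
  p_4/q_4 = 1519/68
  p_5/q_5 = 4490/201
q_4 = 68 ≤ 148 < 201 = q_5, so the answer is 1519/68.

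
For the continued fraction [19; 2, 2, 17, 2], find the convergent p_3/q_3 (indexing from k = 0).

1688/87

Using pₖ = aₖpₖ₋₁ + pₖ₋₂, qₖ = aₖqₖ₋₁ + qₖ₋₂ (with p₋₁=1, p₋₂=0, q₋₁=0, q₋₂=1):
  k=0: a=19, p=19, q=1
  k=1: a=2, p=39, q=2
  k=2: a=2, p=97, q=5
  k=3: a=17, p=1688, q=87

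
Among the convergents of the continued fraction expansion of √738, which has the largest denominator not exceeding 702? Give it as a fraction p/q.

√738 = [27; 6, 54, …] (period length 2).
Convergents:
  p_0/q_0 = 27/1
  p_1/q_1 = 163/6
  p_2/q_2 = 8829/325
  p_3/q_3 = 53137/1956
q_2 = 325 ≤ 702 < 1956 = q_3, so the answer is 8829/325.

8829/325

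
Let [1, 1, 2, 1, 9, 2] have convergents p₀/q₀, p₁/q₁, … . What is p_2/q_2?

Using pₖ = aₖpₖ₋₁ + pₖ₋₂, qₖ = aₖqₖ₋₁ + qₖ₋₂ (with p₋₁=1, p₋₂=0, q₋₁=0, q₋₂=1):
  k=0: a=1, p=1, q=1
  k=1: a=1, p=2, q=1
  k=2: a=2, p=5, q=3

5/3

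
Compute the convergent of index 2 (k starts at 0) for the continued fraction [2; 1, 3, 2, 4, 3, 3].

11/4

Using pₖ = aₖpₖ₋₁ + pₖ₋₂, qₖ = aₖqₖ₋₁ + qₖ₋₂ (with p₋₁=1, p₋₂=0, q₋₁=0, q₋₂=1):
  k=0: a=2, p=2, q=1
  k=1: a=1, p=3, q=1
  k=2: a=3, p=11, q=4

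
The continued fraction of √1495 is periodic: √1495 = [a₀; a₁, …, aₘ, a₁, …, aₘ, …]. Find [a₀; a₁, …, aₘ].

a₀ = ⌊√1495⌋ = 38.
With m₀=0, d₀=1 and mₖ₊₁ = dₖaₖ − mₖ, dₖ₊₁ = (n − mₖ₊₁²)/dₖ, aₖ₊₁ = ⌊(a₀+mₖ₊₁)/dₖ₊₁⌋:
  k=1: m=38, d=51, a=1
  k=2: m=13, d=26, a=1
  k=3: m=13, d=51, a=1
  k=4: m=38, d=1, a=76
d=1 and a=2a₀=76 at k=4, so the next step gives (m, d) = (38, 51) again — its k=1 value — and the period has length 4.

[38; 1, 1, 1, 76]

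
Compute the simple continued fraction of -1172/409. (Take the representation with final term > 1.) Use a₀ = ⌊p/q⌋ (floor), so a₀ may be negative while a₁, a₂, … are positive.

-1172 = -3×409 + 55
409 = 7×55 + 24
55 = 2×24 + 7
24 = 3×7 + 3
7 = 2×3 + 1
3 = 3×1 + 0  (stop)
So -1172/409 = [-3; 7, 2, 3, 2, 3].

[-3; 7, 2, 3, 2, 3]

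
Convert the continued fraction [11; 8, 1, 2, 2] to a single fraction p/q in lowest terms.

678/61

Fold from the inside: start with 2/1.
  2 + 1/2 = 5/2
  1 + 2/5 = 7/5
  8 + 5/7 = 61/7
  11 + 7/61 = 678/61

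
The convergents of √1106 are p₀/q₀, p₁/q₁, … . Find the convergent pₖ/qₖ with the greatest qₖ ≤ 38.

√1106 = [33; 3, 1, 8, 1, 3, 66, …] (period length 6).
Convergents:
  p_0/q_0 = 33/1
  p_1/q_1 = 100/3
  p_2/q_2 = 133/4
  p_3/q_3 = 1164/35
  p_4/q_4 = 1297/39
q_3 = 35 ≤ 38 < 39 = q_4, so the answer is 1164/35.

1164/35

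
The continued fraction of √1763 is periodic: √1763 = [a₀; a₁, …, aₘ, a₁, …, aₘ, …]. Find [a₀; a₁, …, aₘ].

a₀ = ⌊√1763⌋ = 41.
With m₀=0, d₀=1 and mₖ₊₁ = dₖaₖ − mₖ, dₖ₊₁ = (n − mₖ₊₁²)/dₖ, aₖ₊₁ = ⌊(a₀+mₖ₊₁)/dₖ₊₁⌋:
  k=1: m=41, d=82, a=1
  k=2: m=41, d=1, a=82
d=1 and a=2a₀=82 at k=2, so the next step gives (m, d) = (41, 82) again — its k=1 value — and the period has length 2.

[41; 1, 82]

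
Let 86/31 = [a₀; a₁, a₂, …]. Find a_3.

86 = 2·31 + 24   →  a_0 = 2
31 = 1·24 + 7   →  a_1 = 1
24 = 3·7 + 3   →  a_2 = 3
7 = 2·3 + 1   →  a_3 = 2

2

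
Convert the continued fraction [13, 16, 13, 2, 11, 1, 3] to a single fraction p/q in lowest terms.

Using pₖ = aₖpₖ₋₁ + pₖ₋₂ and qₖ = aₖqₖ₋₁ + qₖ₋₂:
  k=0: a=13, p=13, q=1
  k=1: a=16, p=209, q=16
  k=2: a=13, p=2730, q=209
  k=3: a=2, p=5669, q=434
  k=4: a=11, p=65089, q=4983
  k=5: a=1, p=70758, q=5417
  k=6: a=3, p=277363, q=21234

277363/21234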